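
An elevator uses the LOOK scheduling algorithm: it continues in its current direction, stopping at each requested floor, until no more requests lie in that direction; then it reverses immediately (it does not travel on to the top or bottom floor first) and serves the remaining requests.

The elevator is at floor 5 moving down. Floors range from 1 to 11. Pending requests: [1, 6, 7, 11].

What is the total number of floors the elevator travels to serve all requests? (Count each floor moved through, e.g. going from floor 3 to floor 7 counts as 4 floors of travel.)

Answer: 14

Derivation:
Start at floor 5 moving down, LOOK stop order: [1, 6, 7, 11]
  5 → 1: |1-5| = 4, total = 4
  1 → 6: |6-1| = 5, total = 9
  6 → 7: |7-6| = 1, total = 10
  7 → 11: |11-7| = 4, total = 14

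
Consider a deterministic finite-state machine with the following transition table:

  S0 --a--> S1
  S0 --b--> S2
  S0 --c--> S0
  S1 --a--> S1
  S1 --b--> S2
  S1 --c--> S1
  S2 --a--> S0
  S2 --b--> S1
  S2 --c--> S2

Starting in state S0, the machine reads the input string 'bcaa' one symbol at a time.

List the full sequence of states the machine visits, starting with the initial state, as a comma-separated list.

Answer: S0, S2, S2, S0, S1

Derivation:
Start: S0
  read 'b': S0 --b--> S2
  read 'c': S2 --c--> S2
  read 'a': S2 --a--> S0
  read 'a': S0 --a--> S1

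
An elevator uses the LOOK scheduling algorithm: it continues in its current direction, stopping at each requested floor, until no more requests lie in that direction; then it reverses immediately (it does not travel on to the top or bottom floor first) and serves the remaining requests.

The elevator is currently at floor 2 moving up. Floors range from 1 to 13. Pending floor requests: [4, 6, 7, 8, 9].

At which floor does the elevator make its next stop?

Answer: 4

Derivation:
Current floor: 2, direction: up
Requests above: [4, 6, 7, 8, 9]
Requests below: []
Moving up and requests lie above → nearest above is min([4, 6, 7, 8, 9]) = 4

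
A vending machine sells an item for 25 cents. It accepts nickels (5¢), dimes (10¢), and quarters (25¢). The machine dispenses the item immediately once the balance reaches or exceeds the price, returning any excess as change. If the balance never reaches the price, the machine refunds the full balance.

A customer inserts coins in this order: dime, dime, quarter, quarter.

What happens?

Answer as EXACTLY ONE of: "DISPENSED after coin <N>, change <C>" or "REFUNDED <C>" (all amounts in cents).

Answer: DISPENSED after coin 3, change 20

Derivation:
Price: 25¢
Coin 1 (dime, 10¢): balance = 10¢
Coin 2 (dime, 10¢): balance = 20¢
Coin 3 (quarter, 25¢): balance = 45¢
  → balance >= price → DISPENSE, change = 45 - 25 = 20¢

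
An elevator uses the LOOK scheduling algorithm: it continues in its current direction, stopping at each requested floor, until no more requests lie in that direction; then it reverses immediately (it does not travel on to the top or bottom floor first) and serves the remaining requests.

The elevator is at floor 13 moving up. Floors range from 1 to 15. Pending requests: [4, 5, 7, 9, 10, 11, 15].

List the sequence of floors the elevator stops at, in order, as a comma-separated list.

Answer: 15, 11, 10, 9, 7, 5, 4

Derivation:
Current: 13, moving UP
Serve above first (ascending): [15]
Then reverse, serve below (descending): [11, 10, 9, 7, 5, 4]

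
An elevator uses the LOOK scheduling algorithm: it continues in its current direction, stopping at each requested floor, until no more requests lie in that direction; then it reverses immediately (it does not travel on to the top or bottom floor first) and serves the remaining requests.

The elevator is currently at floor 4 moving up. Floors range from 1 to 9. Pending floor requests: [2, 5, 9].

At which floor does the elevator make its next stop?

Answer: 5

Derivation:
Current floor: 4, direction: up
Requests above: [5, 9]
Requests below: [2]
Moving up and requests lie above → nearest above is min([5, 9]) = 5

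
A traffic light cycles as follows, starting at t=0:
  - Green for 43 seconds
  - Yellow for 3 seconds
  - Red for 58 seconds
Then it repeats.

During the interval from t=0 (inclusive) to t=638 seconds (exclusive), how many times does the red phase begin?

Answer: 6

Derivation:
Cycle = 43+3+58 = 104s
red phase starts at t = k*104 + 46 for k=0,1,2,...
Need k*104+46 < 638 → k < 5.692
k ∈ {0, ..., 5} → 6 starts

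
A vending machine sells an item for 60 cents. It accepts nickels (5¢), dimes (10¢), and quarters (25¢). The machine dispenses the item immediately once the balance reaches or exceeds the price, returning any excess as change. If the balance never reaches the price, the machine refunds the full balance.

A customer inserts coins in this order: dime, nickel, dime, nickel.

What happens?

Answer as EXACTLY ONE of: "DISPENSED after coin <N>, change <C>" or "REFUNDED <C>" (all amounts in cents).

Answer: REFUNDED 30

Derivation:
Price: 60¢
Coin 1 (dime, 10¢): balance = 10¢
Coin 2 (nickel, 5¢): balance = 15¢
Coin 3 (dime, 10¢): balance = 25¢
Coin 4 (nickel, 5¢): balance = 30¢
All coins inserted, balance 30¢ < price 60¢ → REFUND 30¢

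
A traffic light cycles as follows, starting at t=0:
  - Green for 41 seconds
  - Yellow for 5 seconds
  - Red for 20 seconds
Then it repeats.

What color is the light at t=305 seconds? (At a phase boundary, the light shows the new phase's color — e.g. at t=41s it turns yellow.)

Cycle length = 41 + 5 + 20 = 66s
t = 305, phase_t = 305 mod 66 = 41
41 <= 41 < 46 (yellow end) → YELLOW

Answer: yellow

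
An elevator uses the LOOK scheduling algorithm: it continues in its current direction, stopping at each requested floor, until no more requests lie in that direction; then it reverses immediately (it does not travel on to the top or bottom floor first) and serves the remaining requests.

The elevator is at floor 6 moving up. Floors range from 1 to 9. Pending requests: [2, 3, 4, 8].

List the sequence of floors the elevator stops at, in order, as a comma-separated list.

Answer: 8, 4, 3, 2

Derivation:
Current: 6, moving UP
Serve above first (ascending): [8]
Then reverse, serve below (descending): [4, 3, 2]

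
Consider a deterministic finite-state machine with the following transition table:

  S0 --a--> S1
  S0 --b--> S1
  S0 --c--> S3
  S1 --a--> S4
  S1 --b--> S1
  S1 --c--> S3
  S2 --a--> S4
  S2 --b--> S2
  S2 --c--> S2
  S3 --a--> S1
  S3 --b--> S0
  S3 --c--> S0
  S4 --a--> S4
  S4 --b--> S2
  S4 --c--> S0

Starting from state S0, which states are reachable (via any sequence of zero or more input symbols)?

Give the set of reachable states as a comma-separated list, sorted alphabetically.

BFS from S0:
  visit S0: S0--a-->S1 (new), S0--b-->S1 (seen), S0--c-->S3 (new)
  visit S1: S1--a-->S4 (new), S1--b-->S1 (seen), S1--c-->S3 (seen)
  visit S3: S3--a-->S1 (seen), S3--b-->S0 (seen), S3--c-->S0 (seen)
  visit S4: S4--a-->S4 (seen), S4--b-->S2 (new), S4--c-->S0 (seen)
  visit S2: S2--a-->S4 (seen), S2--b-->S2 (seen), S2--c-->S2 (seen)

Answer: S0, S1, S2, S3, S4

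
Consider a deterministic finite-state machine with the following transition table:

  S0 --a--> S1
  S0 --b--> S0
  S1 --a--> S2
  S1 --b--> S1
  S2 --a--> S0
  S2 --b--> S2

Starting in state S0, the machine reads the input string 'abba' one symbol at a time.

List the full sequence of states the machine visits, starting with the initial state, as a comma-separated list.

Start: S0
  read 'a': S0 --a--> S1
  read 'b': S1 --b--> S1
  read 'b': S1 --b--> S1
  read 'a': S1 --a--> S2

Answer: S0, S1, S1, S1, S2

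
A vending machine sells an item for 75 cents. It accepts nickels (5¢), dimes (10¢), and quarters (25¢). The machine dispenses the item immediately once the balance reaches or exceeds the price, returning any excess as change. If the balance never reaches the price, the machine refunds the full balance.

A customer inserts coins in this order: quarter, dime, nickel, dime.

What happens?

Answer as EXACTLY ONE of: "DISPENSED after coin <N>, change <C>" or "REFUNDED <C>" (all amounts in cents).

Price: 75¢
Coin 1 (quarter, 25¢): balance = 25¢
Coin 2 (dime, 10¢): balance = 35¢
Coin 3 (nickel, 5¢): balance = 40¢
Coin 4 (dime, 10¢): balance = 50¢
All coins inserted, balance 50¢ < price 75¢ → REFUND 50¢

Answer: REFUNDED 50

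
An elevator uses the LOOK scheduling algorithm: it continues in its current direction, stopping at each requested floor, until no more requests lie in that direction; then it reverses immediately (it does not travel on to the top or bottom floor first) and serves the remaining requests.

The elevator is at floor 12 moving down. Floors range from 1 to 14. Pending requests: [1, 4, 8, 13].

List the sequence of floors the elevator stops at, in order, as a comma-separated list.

Current: 12, moving DOWN
Serve below first (descending): [8, 4, 1]
Then reverse, serve above (ascending): [13]

Answer: 8, 4, 1, 13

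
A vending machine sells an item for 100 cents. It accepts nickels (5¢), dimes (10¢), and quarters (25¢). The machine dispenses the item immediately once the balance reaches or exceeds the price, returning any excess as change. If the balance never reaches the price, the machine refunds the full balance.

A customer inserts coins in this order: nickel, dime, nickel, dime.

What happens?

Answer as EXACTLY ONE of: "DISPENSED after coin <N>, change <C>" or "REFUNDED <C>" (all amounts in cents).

Answer: REFUNDED 30

Derivation:
Price: 100¢
Coin 1 (nickel, 5¢): balance = 5¢
Coin 2 (dime, 10¢): balance = 15¢
Coin 3 (nickel, 5¢): balance = 20¢
Coin 4 (dime, 10¢): balance = 30¢
All coins inserted, balance 30¢ < price 100¢ → REFUND 30¢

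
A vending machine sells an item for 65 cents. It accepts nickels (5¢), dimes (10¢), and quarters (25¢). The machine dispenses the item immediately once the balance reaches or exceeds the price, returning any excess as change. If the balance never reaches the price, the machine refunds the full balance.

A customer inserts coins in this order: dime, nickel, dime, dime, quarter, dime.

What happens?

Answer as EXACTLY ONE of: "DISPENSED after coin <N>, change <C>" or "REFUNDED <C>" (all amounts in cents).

Answer: DISPENSED after coin 6, change 5

Derivation:
Price: 65¢
Coin 1 (dime, 10¢): balance = 10¢
Coin 2 (nickel, 5¢): balance = 15¢
Coin 3 (dime, 10¢): balance = 25¢
Coin 4 (dime, 10¢): balance = 35¢
Coin 5 (quarter, 25¢): balance = 60¢
Coin 6 (dime, 10¢): balance = 70¢
  → balance >= price → DISPENSE, change = 70 - 65 = 5¢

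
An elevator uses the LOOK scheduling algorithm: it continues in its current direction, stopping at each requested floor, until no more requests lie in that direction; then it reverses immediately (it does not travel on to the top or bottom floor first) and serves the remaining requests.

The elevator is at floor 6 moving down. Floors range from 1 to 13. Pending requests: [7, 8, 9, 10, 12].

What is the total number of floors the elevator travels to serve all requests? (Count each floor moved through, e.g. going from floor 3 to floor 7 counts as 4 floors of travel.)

Answer: 6

Derivation:
Start at floor 6 moving down, LOOK stop order: [7, 8, 9, 10, 12]
  6 → 7: |7-6| = 1, total = 1
  7 → 8: |8-7| = 1, total = 2
  8 → 9: |9-8| = 1, total = 3
  9 → 10: |10-9| = 1, total = 4
  10 → 12: |12-10| = 2, total = 6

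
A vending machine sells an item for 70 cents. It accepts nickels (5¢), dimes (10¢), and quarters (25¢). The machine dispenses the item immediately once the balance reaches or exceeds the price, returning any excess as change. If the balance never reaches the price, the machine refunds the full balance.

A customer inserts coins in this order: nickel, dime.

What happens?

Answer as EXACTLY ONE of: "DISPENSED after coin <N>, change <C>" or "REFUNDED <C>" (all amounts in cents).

Answer: REFUNDED 15

Derivation:
Price: 70¢
Coin 1 (nickel, 5¢): balance = 5¢
Coin 2 (dime, 10¢): balance = 15¢
All coins inserted, balance 15¢ < price 70¢ → REFUND 15¢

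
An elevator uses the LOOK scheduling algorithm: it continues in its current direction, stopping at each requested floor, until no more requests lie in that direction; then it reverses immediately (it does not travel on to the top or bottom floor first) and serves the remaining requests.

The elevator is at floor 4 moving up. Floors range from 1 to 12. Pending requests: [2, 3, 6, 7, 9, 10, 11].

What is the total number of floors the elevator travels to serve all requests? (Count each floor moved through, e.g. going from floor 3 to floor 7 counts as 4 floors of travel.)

Start at floor 4 moving up, LOOK stop order: [6, 7, 9, 10, 11, 3, 2]
  4 → 6: |6-4| = 2, total = 2
  6 → 7: |7-6| = 1, total = 3
  7 → 9: |9-7| = 2, total = 5
  9 → 10: |10-9| = 1, total = 6
  10 → 11: |11-10| = 1, total = 7
  11 → 3: |3-11| = 8, total = 15
  3 → 2: |2-3| = 1, total = 16

Answer: 16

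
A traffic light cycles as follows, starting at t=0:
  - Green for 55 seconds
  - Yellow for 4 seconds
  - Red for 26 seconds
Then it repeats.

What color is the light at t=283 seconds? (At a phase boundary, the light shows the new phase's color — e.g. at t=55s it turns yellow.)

Cycle length = 55 + 4 + 26 = 85s
t = 283, phase_t = 283 mod 85 = 28
28 < 55 (green end) → GREEN

Answer: green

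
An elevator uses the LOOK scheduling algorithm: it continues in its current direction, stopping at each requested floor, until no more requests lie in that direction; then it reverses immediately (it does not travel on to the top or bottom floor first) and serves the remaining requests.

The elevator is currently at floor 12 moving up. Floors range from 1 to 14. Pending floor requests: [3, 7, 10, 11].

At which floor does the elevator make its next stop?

Current floor: 12, direction: up
Requests above: []
Requests below: [3, 7, 10, 11]
Moving up but no requests above → reverse; nearest below is max([3, 7, 10, 11]) = 11

Answer: 11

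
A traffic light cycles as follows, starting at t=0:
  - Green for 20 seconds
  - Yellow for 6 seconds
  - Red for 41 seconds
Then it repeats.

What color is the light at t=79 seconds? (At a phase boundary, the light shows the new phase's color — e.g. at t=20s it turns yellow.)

Cycle length = 20 + 6 + 41 = 67s
t = 79, phase_t = 79 mod 67 = 12
12 < 20 (green end) → GREEN

Answer: green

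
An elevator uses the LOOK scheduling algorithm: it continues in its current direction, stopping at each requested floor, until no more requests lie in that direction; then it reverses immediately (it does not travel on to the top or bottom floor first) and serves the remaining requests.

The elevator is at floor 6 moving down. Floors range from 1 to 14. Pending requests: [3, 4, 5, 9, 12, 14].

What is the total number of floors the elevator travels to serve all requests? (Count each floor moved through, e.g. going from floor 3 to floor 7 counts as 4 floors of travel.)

Start at floor 6 moving down, LOOK stop order: [5, 4, 3, 9, 12, 14]
  6 → 5: |5-6| = 1, total = 1
  5 → 4: |4-5| = 1, total = 2
  4 → 3: |3-4| = 1, total = 3
  3 → 9: |9-3| = 6, total = 9
  9 → 12: |12-9| = 3, total = 12
  12 → 14: |14-12| = 2, total = 14

Answer: 14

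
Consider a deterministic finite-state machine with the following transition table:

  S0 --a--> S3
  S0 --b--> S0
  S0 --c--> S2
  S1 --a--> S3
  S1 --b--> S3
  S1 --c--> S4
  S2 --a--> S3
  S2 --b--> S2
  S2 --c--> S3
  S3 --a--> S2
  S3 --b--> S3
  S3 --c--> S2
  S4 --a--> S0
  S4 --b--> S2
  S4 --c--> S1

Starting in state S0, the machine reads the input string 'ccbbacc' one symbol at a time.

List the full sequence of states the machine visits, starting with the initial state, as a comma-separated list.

Answer: S0, S2, S3, S3, S3, S2, S3, S2

Derivation:
Start: S0
  read 'c': S0 --c--> S2
  read 'c': S2 --c--> S3
  read 'b': S3 --b--> S3
  read 'b': S3 --b--> S3
  read 'a': S3 --a--> S2
  read 'c': S2 --c--> S3
  read 'c': S3 --c--> S2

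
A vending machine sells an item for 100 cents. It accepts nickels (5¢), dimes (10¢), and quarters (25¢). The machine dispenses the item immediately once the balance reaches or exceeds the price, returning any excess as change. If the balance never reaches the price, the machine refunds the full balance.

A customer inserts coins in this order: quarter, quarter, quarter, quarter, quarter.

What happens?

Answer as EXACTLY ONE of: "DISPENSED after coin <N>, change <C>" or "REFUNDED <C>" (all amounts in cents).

Answer: DISPENSED after coin 4, change 0

Derivation:
Price: 100¢
Coin 1 (quarter, 25¢): balance = 25¢
Coin 2 (quarter, 25¢): balance = 50¢
Coin 3 (quarter, 25¢): balance = 75¢
Coin 4 (quarter, 25¢): balance = 100¢
  → balance >= price → DISPENSE, change = 100 - 100 = 0¢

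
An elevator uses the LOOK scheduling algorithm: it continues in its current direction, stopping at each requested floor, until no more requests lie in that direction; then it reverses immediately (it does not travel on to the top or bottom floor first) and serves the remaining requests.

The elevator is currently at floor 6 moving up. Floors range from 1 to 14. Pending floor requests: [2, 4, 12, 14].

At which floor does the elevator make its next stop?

Current floor: 6, direction: up
Requests above: [12, 14]
Requests below: [2, 4]
Moving up and requests lie above → nearest above is min([12, 14]) = 12

Answer: 12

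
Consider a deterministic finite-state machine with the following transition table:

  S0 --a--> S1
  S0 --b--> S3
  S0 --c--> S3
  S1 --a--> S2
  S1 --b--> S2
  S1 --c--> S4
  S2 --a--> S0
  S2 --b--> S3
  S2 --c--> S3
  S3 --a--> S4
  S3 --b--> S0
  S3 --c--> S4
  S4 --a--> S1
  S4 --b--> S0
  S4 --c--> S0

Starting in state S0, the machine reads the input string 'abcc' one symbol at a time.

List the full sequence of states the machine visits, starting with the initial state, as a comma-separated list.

Start: S0
  read 'a': S0 --a--> S1
  read 'b': S1 --b--> S2
  read 'c': S2 --c--> S3
  read 'c': S3 --c--> S4

Answer: S0, S1, S2, S3, S4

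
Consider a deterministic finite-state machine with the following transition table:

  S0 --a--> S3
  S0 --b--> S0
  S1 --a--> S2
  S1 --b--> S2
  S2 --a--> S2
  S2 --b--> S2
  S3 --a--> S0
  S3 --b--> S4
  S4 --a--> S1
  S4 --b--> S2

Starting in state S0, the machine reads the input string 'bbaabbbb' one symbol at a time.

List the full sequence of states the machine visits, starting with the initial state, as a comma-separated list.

Answer: S0, S0, S0, S3, S0, S0, S0, S0, S0

Derivation:
Start: S0
  read 'b': S0 --b--> S0
  read 'b': S0 --b--> S0
  read 'a': S0 --a--> S3
  read 'a': S3 --a--> S0
  read 'b': S0 --b--> S0
  read 'b': S0 --b--> S0
  read 'b': S0 --b--> S0
  read 'b': S0 --b--> S0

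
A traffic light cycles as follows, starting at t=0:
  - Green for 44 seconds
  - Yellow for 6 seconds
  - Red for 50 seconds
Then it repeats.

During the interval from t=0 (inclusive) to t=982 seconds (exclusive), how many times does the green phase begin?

Cycle = 44+6+50 = 100s
green phase starts at t = k*100 + 0 for k=0,1,2,...
Need k*100+0 < 982 → k < 9.820
k ∈ {0, ..., 9} → 10 starts

Answer: 10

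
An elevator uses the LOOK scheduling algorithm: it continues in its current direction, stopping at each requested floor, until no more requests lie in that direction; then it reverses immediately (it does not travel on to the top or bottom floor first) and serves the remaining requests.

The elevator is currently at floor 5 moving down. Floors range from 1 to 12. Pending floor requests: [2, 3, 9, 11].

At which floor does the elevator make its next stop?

Answer: 3

Derivation:
Current floor: 5, direction: down
Requests above: [9, 11]
Requests below: [2, 3]
Moving down and requests lie below → nearest below is max([2, 3]) = 3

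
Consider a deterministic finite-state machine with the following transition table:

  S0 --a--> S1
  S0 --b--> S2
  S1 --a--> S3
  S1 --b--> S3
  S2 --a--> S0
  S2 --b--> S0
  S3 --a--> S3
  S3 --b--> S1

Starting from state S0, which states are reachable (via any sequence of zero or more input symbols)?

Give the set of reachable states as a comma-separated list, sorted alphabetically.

BFS from S0:
  visit S0: S0--a-->S1 (new), S0--b-->S2 (new)
  visit S1: S1--a-->S3 (new), S1--b-->S3 (seen)
  visit S2: S2--a-->S0 (seen), S2--b-->S0 (seen)
  visit S3: S3--a-->S3 (seen), S3--b-->S1 (seen)

Answer: S0, S1, S2, S3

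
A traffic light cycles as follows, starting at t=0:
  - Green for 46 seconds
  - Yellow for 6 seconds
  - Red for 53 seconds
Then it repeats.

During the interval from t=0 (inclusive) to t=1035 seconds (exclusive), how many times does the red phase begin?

Answer: 10

Derivation:
Cycle = 46+6+53 = 105s
red phase starts at t = k*105 + 52 for k=0,1,2,...
Need k*105+52 < 1035 → k < 9.362
k ∈ {0, ..., 9} → 10 starts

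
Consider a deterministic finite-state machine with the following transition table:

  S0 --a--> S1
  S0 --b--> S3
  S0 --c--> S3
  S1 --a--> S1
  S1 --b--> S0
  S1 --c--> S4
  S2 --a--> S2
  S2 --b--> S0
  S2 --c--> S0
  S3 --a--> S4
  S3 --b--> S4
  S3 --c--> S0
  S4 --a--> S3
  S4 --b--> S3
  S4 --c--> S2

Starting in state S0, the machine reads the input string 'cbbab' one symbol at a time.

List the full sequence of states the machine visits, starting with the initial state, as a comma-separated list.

Answer: S0, S3, S4, S3, S4, S3

Derivation:
Start: S0
  read 'c': S0 --c--> S3
  read 'b': S3 --b--> S4
  read 'b': S4 --b--> S3
  read 'a': S3 --a--> S4
  read 'b': S4 --b--> S3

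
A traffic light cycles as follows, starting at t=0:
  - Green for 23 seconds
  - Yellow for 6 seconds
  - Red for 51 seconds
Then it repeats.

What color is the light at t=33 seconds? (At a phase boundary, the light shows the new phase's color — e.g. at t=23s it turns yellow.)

Cycle length = 23 + 6 + 51 = 80s
t = 33, phase_t = 33 mod 80 = 33
33 >= 29 → RED

Answer: red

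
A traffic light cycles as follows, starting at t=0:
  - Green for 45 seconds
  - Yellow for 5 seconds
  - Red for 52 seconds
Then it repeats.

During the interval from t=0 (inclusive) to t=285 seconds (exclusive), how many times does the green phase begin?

Answer: 3

Derivation:
Cycle = 45+5+52 = 102s
green phase starts at t = k*102 + 0 for k=0,1,2,...
Need k*102+0 < 285 → k < 2.794
k ∈ {0, ..., 2} → 3 starts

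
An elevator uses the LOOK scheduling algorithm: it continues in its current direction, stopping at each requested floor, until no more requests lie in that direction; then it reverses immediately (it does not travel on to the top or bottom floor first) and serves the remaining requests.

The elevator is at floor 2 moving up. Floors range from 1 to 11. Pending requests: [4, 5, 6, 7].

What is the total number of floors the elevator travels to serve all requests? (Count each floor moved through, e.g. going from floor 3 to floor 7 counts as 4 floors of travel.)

Start at floor 2 moving up, LOOK stop order: [4, 5, 6, 7]
  2 → 4: |4-2| = 2, total = 2
  4 → 5: |5-4| = 1, total = 3
  5 → 6: |6-5| = 1, total = 4
  6 → 7: |7-6| = 1, total = 5

Answer: 5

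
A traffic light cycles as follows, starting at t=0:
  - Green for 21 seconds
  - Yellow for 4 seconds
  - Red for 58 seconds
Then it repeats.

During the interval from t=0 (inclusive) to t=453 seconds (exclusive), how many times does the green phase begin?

Answer: 6

Derivation:
Cycle = 21+4+58 = 83s
green phase starts at t = k*83 + 0 for k=0,1,2,...
Need k*83+0 < 453 → k < 5.458
k ∈ {0, ..., 5} → 6 starts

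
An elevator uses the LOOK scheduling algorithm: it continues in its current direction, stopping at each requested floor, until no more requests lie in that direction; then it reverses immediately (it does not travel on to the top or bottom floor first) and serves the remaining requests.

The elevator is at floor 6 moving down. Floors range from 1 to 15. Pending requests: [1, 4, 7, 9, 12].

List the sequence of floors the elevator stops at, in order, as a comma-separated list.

Answer: 4, 1, 7, 9, 12

Derivation:
Current: 6, moving DOWN
Serve below first (descending): [4, 1]
Then reverse, serve above (ascending): [7, 9, 12]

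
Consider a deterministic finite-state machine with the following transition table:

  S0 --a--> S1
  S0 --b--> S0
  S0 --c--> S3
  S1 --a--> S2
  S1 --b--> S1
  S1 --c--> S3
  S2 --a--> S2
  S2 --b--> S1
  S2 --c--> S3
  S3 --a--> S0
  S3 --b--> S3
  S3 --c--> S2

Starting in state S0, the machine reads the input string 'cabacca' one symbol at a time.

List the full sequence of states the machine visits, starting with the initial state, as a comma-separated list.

Answer: S0, S3, S0, S0, S1, S3, S2, S2

Derivation:
Start: S0
  read 'c': S0 --c--> S3
  read 'a': S3 --a--> S0
  read 'b': S0 --b--> S0
  read 'a': S0 --a--> S1
  read 'c': S1 --c--> S3
  read 'c': S3 --c--> S2
  read 'a': S2 --a--> S2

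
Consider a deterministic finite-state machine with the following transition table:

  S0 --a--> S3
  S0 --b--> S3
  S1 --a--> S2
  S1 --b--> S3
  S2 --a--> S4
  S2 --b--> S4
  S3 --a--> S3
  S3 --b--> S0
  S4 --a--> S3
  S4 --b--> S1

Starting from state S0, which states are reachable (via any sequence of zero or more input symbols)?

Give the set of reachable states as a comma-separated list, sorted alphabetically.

Answer: S0, S3

Derivation:
BFS from S0:
  visit S0: S0--a-->S3 (new), S0--b-->S3 (seen)
  visit S3: S3--a-->S3 (seen), S3--b-->S0 (seen)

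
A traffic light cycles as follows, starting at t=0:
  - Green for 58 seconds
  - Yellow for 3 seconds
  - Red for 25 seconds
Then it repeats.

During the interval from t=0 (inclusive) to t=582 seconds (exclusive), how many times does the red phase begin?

Cycle = 58+3+25 = 86s
red phase starts at t = k*86 + 61 for k=0,1,2,...
Need k*86+61 < 582 → k < 6.058
k ∈ {0, ..., 6} → 7 starts

Answer: 7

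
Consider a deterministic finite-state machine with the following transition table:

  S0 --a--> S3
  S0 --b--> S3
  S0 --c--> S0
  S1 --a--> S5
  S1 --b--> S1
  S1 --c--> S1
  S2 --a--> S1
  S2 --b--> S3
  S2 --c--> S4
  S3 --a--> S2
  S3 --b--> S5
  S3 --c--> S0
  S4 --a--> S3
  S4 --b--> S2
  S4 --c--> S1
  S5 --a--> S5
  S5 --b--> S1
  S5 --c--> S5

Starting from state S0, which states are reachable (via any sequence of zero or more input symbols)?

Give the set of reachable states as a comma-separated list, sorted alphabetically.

BFS from S0:
  visit S0: S0--a-->S3 (new), S0--b-->S3 (seen), S0--c-->S0 (seen)
  visit S3: S3--a-->S2 (new), S3--b-->S5 (new), S3--c-->S0 (seen)
  visit S2: S2--a-->S1 (new), S2--b-->S3 (seen), S2--c-->S4 (new)
  visit S5: S5--a-->S5 (seen), S5--b-->S1 (seen), S5--c-->S5 (seen)
  visit S1: S1--a-->S5 (seen), S1--b-->S1 (seen), S1--c-->S1 (seen)
  visit S4: S4--a-->S3 (seen), S4--b-->S2 (seen), S4--c-->S1 (seen)

Answer: S0, S1, S2, S3, S4, S5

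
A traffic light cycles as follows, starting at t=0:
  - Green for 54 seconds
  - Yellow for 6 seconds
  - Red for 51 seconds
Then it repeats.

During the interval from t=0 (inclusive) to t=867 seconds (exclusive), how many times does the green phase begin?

Cycle = 54+6+51 = 111s
green phase starts at t = k*111 + 0 for k=0,1,2,...
Need k*111+0 < 867 → k < 7.811
k ∈ {0, ..., 7} → 8 starts

Answer: 8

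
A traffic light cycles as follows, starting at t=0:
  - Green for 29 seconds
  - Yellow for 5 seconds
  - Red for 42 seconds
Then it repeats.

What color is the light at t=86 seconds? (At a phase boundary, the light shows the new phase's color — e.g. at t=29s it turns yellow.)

Cycle length = 29 + 5 + 42 = 76s
t = 86, phase_t = 86 mod 76 = 10
10 < 29 (green end) → GREEN

Answer: green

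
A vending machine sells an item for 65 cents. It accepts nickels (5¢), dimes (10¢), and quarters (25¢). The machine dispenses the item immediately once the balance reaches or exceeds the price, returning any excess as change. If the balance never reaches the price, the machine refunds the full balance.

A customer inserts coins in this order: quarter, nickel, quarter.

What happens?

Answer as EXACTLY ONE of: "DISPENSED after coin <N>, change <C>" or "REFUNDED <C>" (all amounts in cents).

Answer: REFUNDED 55

Derivation:
Price: 65¢
Coin 1 (quarter, 25¢): balance = 25¢
Coin 2 (nickel, 5¢): balance = 30¢
Coin 3 (quarter, 25¢): balance = 55¢
All coins inserted, balance 55¢ < price 65¢ → REFUND 55¢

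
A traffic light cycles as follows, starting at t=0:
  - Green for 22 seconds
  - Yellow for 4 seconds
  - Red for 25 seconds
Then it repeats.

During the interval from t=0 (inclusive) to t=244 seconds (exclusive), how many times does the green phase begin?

Answer: 5

Derivation:
Cycle = 22+4+25 = 51s
green phase starts at t = k*51 + 0 for k=0,1,2,...
Need k*51+0 < 244 → k < 4.784
k ∈ {0, ..., 4} → 5 starts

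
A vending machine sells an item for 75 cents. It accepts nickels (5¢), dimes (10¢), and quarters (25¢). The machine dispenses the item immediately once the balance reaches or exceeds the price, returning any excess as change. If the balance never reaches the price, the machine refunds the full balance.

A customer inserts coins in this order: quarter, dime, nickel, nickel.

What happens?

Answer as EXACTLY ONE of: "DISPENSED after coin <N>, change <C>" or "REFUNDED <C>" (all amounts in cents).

Answer: REFUNDED 45

Derivation:
Price: 75¢
Coin 1 (quarter, 25¢): balance = 25¢
Coin 2 (dime, 10¢): balance = 35¢
Coin 3 (nickel, 5¢): balance = 40¢
Coin 4 (nickel, 5¢): balance = 45¢
All coins inserted, balance 45¢ < price 75¢ → REFUND 45¢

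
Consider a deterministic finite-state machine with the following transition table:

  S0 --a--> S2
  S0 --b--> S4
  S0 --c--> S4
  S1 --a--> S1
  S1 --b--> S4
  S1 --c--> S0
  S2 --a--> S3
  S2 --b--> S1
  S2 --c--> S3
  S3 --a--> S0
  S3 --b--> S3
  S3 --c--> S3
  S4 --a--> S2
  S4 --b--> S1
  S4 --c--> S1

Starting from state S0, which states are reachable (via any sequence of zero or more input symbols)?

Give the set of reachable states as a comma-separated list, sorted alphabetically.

BFS from S0:
  visit S0: S0--a-->S2 (new), S0--b-->S4 (new), S0--c-->S4 (seen)
  visit S2: S2--a-->S3 (new), S2--b-->S1 (new), S2--c-->S3 (seen)
  visit S4: S4--a-->S2 (seen), S4--b-->S1 (seen), S4--c-->S1 (seen)
  visit S3: S3--a-->S0 (seen), S3--b-->S3 (seen), S3--c-->S3 (seen)
  visit S1: S1--a-->S1 (seen), S1--b-->S4 (seen), S1--c-->S0 (seen)

Answer: S0, S1, S2, S3, S4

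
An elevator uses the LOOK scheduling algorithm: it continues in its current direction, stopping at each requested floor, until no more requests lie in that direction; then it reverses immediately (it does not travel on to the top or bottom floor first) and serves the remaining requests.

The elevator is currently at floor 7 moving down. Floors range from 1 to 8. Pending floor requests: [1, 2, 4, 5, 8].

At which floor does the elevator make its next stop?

Answer: 5

Derivation:
Current floor: 7, direction: down
Requests above: [8]
Requests below: [1, 2, 4, 5]
Moving down and requests lie below → nearest below is max([1, 2, 4, 5]) = 5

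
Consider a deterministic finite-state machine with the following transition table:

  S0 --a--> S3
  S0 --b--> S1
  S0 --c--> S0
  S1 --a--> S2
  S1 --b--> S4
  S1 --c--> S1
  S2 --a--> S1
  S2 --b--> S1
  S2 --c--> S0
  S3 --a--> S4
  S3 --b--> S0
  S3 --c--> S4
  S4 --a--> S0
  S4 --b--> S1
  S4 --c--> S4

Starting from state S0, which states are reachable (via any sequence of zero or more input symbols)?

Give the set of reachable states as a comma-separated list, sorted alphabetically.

BFS from S0:
  visit S0: S0--a-->S3 (new), S0--b-->S1 (new), S0--c-->S0 (seen)
  visit S3: S3--a-->S4 (new), S3--b-->S0 (seen), S3--c-->S4 (seen)
  visit S1: S1--a-->S2 (new), S1--b-->S4 (seen), S1--c-->S1 (seen)
  visit S4: S4--a-->S0 (seen), S4--b-->S1 (seen), S4--c-->S4 (seen)
  visit S2: S2--a-->S1 (seen), S2--b-->S1 (seen), S2--c-->S0 (seen)

Answer: S0, S1, S2, S3, S4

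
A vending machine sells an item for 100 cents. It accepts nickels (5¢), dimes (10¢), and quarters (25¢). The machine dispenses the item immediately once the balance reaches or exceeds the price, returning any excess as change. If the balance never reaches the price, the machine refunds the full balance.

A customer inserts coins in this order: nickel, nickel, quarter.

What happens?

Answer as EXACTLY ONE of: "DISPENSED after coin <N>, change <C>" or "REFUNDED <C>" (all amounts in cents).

Price: 100¢
Coin 1 (nickel, 5¢): balance = 5¢
Coin 2 (nickel, 5¢): balance = 10¢
Coin 3 (quarter, 25¢): balance = 35¢
All coins inserted, balance 35¢ < price 100¢ → REFUND 35¢

Answer: REFUNDED 35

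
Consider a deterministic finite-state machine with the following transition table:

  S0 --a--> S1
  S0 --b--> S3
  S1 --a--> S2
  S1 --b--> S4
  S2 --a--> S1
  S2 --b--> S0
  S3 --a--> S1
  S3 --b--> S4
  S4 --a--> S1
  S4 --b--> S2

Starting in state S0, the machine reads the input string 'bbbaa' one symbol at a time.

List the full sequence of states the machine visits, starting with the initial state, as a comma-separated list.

Start: S0
  read 'b': S0 --b--> S3
  read 'b': S3 --b--> S4
  read 'b': S4 --b--> S2
  read 'a': S2 --a--> S1
  read 'a': S1 --a--> S2

Answer: S0, S3, S4, S2, S1, S2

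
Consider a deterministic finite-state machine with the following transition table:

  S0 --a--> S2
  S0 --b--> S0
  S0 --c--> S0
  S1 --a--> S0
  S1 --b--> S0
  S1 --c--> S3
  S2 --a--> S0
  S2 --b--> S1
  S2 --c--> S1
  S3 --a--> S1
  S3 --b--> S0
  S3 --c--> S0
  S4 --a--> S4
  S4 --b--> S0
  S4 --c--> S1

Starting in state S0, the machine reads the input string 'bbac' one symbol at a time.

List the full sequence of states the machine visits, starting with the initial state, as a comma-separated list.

Start: S0
  read 'b': S0 --b--> S0
  read 'b': S0 --b--> S0
  read 'a': S0 --a--> S2
  read 'c': S2 --c--> S1

Answer: S0, S0, S0, S2, S1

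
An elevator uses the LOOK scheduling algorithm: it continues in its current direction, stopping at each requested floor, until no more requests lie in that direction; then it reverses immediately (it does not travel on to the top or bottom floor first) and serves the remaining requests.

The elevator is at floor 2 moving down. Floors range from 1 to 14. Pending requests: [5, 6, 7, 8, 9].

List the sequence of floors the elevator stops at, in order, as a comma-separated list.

Answer: 5, 6, 7, 8, 9

Derivation:
Current: 2, moving DOWN
Serve below first (descending): []
Then reverse, serve above (ascending): [5, 6, 7, 8, 9]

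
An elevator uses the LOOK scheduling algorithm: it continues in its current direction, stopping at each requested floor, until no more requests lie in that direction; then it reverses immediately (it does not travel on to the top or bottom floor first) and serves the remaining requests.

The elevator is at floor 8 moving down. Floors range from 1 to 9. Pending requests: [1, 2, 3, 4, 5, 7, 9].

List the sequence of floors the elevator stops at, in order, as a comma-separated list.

Answer: 7, 5, 4, 3, 2, 1, 9

Derivation:
Current: 8, moving DOWN
Serve below first (descending): [7, 5, 4, 3, 2, 1]
Then reverse, serve above (ascending): [9]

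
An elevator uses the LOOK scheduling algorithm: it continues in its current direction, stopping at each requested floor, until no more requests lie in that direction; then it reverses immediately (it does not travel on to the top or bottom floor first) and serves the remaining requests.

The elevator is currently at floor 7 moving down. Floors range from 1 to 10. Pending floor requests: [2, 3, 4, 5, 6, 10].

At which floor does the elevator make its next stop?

Current floor: 7, direction: down
Requests above: [10]
Requests below: [2, 3, 4, 5, 6]
Moving down and requests lie below → nearest below is max([2, 3, 4, 5, 6]) = 6

Answer: 6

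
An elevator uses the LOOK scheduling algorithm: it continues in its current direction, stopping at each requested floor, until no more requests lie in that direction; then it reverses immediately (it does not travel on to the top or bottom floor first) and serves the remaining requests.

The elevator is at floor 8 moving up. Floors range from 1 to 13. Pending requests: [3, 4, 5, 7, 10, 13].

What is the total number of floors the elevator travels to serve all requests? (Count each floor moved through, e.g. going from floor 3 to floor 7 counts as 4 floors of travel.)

Start at floor 8 moving up, LOOK stop order: [10, 13, 7, 5, 4, 3]
  8 → 10: |10-8| = 2, total = 2
  10 → 13: |13-10| = 3, total = 5
  13 → 7: |7-13| = 6, total = 11
  7 → 5: |5-7| = 2, total = 13
  5 → 4: |4-5| = 1, total = 14
  4 → 3: |3-4| = 1, total = 15

Answer: 15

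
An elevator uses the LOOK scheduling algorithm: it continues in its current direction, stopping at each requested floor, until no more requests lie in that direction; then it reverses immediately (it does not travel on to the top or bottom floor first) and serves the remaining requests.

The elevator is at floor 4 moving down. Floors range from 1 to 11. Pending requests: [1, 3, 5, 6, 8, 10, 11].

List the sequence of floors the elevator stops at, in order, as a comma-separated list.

Answer: 3, 1, 5, 6, 8, 10, 11

Derivation:
Current: 4, moving DOWN
Serve below first (descending): [3, 1]
Then reverse, serve above (ascending): [5, 6, 8, 10, 11]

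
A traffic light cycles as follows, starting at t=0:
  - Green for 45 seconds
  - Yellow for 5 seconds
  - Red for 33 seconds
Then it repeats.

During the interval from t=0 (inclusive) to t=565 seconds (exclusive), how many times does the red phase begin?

Answer: 7

Derivation:
Cycle = 45+5+33 = 83s
red phase starts at t = k*83 + 50 for k=0,1,2,...
Need k*83+50 < 565 → k < 6.205
k ∈ {0, ..., 6} → 7 starts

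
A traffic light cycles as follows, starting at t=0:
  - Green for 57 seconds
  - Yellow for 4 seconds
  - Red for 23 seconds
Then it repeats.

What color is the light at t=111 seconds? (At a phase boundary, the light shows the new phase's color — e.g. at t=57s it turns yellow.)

Answer: green

Derivation:
Cycle length = 57 + 4 + 23 = 84s
t = 111, phase_t = 111 mod 84 = 27
27 < 57 (green end) → GREEN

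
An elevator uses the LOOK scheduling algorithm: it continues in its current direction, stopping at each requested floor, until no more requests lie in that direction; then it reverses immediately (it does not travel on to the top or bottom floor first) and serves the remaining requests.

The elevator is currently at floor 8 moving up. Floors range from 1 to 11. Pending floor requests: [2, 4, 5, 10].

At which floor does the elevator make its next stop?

Current floor: 8, direction: up
Requests above: [10]
Requests below: [2, 4, 5]
Moving up and requests lie above → nearest above is min([10]) = 10

Answer: 10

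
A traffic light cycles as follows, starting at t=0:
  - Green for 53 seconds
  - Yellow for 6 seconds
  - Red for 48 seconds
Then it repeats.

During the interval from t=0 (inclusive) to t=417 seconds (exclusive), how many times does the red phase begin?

Answer: 4

Derivation:
Cycle = 53+6+48 = 107s
red phase starts at t = k*107 + 59 for k=0,1,2,...
Need k*107+59 < 417 → k < 3.346
k ∈ {0, ..., 3} → 4 starts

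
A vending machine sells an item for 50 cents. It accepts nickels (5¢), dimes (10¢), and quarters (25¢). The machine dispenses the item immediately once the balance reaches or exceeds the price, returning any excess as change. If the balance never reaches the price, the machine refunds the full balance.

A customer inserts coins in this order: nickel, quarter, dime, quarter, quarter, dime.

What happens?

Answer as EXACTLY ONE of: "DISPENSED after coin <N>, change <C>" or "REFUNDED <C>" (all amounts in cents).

Answer: DISPENSED after coin 4, change 15

Derivation:
Price: 50¢
Coin 1 (nickel, 5¢): balance = 5¢
Coin 2 (quarter, 25¢): balance = 30¢
Coin 3 (dime, 10¢): balance = 40¢
Coin 4 (quarter, 25¢): balance = 65¢
  → balance >= price → DISPENSE, change = 65 - 50 = 15¢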